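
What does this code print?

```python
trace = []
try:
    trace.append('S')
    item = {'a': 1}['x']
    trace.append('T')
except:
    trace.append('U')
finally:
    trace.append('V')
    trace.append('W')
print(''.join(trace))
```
SUVW

Code before exception runs, then except, then all of finally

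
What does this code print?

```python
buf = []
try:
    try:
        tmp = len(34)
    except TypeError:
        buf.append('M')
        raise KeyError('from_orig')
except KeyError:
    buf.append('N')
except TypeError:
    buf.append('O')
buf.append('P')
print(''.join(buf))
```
MNP

KeyError raised and caught, original TypeError not re-raised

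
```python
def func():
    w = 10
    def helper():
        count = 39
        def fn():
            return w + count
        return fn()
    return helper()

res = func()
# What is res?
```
49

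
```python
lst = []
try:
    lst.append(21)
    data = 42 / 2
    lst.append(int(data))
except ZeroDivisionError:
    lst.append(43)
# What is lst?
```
[21, 21]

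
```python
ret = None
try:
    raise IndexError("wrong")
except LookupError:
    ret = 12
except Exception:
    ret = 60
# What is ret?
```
12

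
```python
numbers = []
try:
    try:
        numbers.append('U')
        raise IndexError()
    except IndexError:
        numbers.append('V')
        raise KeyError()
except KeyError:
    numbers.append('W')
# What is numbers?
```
['U', 'V', 'W']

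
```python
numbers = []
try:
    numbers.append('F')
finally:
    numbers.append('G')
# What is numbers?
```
['F', 'G']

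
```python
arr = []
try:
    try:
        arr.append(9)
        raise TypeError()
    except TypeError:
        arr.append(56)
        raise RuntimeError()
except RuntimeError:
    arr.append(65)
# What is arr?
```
[9, 56, 65]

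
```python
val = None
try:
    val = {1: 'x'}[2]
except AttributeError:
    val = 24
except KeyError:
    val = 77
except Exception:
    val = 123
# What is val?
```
77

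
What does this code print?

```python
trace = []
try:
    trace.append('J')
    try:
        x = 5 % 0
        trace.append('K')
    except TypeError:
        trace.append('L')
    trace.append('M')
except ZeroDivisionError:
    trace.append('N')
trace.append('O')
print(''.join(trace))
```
JNO

Inner handler doesn't match, propagates to outer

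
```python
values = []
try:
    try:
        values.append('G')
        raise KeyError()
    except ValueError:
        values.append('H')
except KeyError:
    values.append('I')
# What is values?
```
['G', 'I']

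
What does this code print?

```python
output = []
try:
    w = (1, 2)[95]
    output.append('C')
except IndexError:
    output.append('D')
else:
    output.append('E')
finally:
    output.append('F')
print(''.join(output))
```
DF

Exception: except runs, else skipped, finally runs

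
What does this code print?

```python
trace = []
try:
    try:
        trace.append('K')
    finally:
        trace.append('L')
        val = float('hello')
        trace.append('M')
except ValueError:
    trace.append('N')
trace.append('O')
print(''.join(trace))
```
KLNO

Exception in inner finally caught by outer except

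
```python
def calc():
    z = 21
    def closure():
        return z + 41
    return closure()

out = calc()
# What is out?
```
62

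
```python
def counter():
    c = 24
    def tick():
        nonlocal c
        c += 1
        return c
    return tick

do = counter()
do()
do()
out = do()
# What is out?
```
27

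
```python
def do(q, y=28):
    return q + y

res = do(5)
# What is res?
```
33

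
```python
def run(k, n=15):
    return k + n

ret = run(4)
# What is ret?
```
19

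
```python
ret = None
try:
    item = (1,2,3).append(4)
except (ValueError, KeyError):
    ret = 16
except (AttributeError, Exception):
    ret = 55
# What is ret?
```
55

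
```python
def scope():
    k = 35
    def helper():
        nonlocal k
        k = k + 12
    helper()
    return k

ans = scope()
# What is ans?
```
47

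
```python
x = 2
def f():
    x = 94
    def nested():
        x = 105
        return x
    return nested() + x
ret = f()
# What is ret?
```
199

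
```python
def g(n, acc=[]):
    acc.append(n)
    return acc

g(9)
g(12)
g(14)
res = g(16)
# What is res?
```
[9, 12, 14, 16]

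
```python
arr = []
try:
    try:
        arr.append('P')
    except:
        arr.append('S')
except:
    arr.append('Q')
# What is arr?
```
['P']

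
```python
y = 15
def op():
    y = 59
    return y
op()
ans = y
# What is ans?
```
15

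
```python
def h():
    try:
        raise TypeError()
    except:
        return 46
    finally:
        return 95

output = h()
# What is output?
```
95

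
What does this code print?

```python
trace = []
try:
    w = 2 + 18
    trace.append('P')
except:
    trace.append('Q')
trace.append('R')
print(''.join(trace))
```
PR

No exception, try block completes normally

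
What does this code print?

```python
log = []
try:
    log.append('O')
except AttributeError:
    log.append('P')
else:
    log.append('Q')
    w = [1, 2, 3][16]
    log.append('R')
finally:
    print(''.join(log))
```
OQ

Try succeeds, else appends 'Q', IndexError in else is uncaught, finally prints before exception propagates ('R' never appended)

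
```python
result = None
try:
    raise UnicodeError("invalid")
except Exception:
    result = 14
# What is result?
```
14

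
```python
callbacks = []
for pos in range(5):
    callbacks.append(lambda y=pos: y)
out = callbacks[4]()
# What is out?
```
4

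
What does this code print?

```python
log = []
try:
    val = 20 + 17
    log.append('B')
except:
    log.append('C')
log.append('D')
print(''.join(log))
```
BD

No exception, try block completes normally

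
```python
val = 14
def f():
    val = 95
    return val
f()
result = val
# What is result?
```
14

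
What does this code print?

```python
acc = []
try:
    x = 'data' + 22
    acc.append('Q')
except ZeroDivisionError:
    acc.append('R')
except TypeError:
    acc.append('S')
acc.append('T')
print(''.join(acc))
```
ST

TypeError is caught by its specific handler, not ZeroDivisionError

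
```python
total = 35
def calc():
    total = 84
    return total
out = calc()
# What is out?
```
84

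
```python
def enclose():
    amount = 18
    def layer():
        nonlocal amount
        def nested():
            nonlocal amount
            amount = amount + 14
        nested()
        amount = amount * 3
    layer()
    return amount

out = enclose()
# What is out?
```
96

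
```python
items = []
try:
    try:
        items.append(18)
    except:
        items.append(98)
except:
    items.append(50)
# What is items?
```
[18]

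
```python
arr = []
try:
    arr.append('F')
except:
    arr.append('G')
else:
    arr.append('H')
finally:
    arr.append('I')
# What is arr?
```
['F', 'H', 'I']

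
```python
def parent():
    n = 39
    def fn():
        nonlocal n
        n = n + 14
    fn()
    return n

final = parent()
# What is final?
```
53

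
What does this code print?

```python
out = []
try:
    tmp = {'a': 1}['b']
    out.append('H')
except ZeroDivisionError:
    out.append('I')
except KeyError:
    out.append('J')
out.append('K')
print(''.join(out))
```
JK

KeyError is caught by its specific handler, not ZeroDivisionError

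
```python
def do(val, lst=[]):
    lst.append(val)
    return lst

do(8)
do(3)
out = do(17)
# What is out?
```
[8, 3, 17]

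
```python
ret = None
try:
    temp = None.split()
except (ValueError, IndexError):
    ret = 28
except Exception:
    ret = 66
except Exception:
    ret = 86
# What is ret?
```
66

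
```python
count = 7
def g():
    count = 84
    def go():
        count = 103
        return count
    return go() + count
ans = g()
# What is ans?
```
187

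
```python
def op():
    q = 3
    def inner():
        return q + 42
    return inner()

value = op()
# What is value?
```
45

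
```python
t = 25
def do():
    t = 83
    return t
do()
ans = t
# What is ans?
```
25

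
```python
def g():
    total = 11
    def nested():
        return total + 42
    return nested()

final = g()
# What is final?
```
53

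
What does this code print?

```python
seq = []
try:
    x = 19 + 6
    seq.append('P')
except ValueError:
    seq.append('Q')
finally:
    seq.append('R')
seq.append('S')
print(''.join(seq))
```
PRS

finally runs after normal execution too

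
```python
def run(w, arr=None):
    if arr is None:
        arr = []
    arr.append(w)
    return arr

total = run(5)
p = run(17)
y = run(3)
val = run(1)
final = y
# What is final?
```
[3]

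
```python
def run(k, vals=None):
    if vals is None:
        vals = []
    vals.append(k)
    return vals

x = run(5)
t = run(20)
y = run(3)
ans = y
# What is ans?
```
[3]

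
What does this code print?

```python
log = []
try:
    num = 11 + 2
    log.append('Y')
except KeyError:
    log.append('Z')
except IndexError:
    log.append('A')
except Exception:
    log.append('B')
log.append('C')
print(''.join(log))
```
YC

No exception, try block completes normally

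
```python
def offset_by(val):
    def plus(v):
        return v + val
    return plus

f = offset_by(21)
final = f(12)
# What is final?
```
33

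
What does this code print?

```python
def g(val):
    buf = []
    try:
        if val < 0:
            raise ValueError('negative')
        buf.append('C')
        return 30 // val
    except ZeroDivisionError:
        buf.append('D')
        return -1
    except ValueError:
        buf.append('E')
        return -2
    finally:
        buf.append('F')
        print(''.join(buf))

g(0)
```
CDF

val=0 causes ZeroDivisionError, caught, finally prints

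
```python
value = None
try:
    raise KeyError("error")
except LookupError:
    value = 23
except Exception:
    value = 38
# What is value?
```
23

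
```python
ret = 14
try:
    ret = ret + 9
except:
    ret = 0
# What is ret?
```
23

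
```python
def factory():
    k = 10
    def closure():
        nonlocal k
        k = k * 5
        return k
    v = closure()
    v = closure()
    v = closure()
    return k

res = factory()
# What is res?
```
1250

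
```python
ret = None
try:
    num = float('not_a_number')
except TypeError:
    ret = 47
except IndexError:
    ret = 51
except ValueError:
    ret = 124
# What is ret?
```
124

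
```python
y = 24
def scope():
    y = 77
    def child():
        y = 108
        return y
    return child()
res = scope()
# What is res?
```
108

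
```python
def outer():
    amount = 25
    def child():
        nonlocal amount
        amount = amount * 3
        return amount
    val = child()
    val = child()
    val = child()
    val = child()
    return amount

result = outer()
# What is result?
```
2025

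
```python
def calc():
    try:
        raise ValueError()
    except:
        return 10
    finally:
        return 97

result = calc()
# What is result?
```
97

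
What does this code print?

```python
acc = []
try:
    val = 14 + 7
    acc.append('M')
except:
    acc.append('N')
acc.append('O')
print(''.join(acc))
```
MO

No exception, try block completes normally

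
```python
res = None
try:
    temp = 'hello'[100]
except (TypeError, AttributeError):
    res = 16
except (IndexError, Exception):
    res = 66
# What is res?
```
66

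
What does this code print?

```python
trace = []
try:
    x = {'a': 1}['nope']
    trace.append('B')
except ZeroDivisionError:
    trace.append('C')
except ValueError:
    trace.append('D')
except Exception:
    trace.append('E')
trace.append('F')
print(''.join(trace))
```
EF

KeyError not specifically caught, falls to Exception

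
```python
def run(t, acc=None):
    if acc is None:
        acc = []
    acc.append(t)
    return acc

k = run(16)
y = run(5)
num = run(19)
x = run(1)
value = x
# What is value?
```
[1]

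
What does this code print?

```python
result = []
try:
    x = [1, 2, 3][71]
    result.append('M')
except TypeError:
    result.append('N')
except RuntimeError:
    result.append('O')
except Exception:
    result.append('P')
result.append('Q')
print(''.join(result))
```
PQ

IndexError not specifically caught, falls to Exception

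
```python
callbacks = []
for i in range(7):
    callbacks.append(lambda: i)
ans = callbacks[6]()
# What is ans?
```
6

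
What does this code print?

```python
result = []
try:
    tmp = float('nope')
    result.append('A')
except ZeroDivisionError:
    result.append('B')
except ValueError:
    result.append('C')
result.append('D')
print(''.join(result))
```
CD

ValueError is caught by its specific handler, not ZeroDivisionError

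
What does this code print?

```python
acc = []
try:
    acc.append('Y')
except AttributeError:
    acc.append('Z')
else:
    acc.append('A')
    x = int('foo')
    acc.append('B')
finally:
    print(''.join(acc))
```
YA

Try succeeds, else appends 'A', ValueError in else is uncaught, finally prints before exception propagates ('B' never appended)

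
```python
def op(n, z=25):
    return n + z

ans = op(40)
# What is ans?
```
65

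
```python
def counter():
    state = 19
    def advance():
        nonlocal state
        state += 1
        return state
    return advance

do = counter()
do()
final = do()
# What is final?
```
21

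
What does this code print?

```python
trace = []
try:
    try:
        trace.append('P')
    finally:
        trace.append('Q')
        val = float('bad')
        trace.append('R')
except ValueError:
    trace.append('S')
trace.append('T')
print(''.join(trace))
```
PQST

Exception in inner finally caught by outer except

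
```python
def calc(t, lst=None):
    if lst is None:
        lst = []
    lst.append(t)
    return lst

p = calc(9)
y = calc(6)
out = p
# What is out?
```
[9]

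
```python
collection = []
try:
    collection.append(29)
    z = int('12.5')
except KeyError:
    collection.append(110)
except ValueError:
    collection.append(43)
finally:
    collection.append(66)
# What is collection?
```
[29, 43, 66]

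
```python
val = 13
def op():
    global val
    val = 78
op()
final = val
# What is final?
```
78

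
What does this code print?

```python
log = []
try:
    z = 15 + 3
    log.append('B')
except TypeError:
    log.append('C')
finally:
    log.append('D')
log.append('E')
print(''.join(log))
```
BDE

finally runs after normal execution too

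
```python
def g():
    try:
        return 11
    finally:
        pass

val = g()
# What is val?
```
11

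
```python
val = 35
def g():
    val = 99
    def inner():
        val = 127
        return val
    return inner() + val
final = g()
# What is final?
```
226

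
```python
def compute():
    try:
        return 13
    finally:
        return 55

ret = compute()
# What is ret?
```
55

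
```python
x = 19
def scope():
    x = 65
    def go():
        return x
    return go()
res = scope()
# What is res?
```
65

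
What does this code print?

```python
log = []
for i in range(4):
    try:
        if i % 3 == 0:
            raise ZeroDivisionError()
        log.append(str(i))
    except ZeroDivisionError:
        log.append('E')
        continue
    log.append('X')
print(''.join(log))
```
E1X2XE

continue in except skips rest of loop body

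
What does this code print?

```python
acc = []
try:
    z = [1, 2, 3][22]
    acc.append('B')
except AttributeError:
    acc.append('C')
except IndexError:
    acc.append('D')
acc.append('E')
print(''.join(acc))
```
DE

IndexError is caught by its specific handler, not AttributeError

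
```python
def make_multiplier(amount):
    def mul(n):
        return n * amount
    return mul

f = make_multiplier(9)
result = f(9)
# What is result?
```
81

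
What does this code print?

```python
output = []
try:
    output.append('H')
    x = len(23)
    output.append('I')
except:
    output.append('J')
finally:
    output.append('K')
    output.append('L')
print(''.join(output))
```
HJKL

Code before exception runs, then except, then all of finally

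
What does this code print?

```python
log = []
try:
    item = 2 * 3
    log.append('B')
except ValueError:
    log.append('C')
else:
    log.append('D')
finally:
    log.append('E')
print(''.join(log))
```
BDE

else runs before finally when no exception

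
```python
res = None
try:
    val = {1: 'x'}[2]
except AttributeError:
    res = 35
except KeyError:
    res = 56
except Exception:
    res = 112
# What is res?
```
56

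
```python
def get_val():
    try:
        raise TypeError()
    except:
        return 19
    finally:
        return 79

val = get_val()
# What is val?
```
79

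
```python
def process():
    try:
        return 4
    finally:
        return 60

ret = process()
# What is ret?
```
60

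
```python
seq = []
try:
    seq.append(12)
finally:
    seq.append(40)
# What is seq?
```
[12, 40]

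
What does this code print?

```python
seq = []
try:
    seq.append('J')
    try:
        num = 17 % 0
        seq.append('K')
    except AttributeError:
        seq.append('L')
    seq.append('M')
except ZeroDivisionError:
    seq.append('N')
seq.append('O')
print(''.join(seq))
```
JNO

Inner handler doesn't match, propagates to outer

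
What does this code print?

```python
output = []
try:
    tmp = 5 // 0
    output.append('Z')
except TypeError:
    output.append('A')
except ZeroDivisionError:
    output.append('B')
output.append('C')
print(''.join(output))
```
BC

ZeroDivisionError is caught by its specific handler, not TypeError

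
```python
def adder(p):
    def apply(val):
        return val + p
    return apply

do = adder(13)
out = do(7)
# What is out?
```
20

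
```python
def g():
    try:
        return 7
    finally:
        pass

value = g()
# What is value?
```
7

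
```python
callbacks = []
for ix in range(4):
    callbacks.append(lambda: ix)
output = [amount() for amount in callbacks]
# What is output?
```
[3, 3, 3, 3]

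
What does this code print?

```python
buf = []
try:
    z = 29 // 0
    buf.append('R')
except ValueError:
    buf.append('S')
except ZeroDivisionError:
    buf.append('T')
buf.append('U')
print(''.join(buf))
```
TU

ZeroDivisionError is caught by its specific handler, not ValueError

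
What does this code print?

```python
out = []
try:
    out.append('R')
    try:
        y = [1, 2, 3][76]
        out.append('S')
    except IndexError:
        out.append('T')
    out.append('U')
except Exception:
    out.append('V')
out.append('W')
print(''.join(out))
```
RTUW

Inner exception caught by inner handler, outer continues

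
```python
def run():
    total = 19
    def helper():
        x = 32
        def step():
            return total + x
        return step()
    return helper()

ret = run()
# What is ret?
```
51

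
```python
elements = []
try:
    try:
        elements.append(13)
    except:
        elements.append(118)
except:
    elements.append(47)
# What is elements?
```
[13]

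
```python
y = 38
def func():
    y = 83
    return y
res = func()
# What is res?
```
83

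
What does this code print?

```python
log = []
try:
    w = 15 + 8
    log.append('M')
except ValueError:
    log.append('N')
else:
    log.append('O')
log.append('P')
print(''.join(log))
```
MOP

else block runs when no exception occurs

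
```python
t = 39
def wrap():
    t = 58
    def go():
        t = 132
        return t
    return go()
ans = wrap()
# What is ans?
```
132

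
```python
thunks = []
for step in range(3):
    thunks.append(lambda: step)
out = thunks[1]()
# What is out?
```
2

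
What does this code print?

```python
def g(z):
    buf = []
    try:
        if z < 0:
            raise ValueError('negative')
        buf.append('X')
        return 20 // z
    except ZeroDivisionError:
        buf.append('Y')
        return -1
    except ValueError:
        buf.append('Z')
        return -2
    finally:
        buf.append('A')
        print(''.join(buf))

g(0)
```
XYA

z=0 causes ZeroDivisionError, caught, finally prints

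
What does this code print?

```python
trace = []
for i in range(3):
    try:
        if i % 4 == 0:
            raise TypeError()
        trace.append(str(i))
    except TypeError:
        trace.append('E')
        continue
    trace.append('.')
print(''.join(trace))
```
E1.2.

continue in except skips rest of loop body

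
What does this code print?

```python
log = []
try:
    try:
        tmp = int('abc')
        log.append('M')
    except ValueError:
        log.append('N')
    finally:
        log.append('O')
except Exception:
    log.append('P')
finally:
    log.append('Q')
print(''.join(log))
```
NOQ

Both finally blocks run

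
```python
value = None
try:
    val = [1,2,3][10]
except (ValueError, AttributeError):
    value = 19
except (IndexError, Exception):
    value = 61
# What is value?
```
61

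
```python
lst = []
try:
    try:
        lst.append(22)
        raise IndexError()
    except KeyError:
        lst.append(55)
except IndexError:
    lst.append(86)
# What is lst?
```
[22, 86]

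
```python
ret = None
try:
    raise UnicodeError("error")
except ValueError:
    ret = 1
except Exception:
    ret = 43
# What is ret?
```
1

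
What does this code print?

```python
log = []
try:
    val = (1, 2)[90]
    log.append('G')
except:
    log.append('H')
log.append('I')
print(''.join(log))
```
HI

Exception raised in try, caught by bare except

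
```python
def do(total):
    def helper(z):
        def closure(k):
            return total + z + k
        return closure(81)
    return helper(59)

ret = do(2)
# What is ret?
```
142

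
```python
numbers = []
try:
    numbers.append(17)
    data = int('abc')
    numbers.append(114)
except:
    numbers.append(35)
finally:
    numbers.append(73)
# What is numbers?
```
[17, 35, 73]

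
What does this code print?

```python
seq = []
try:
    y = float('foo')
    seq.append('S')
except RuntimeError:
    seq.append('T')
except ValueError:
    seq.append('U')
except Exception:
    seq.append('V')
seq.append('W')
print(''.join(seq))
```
UW

ValueError matches before generic Exception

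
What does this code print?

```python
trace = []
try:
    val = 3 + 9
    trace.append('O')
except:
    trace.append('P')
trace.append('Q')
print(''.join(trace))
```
OQ

No exception, try block completes normally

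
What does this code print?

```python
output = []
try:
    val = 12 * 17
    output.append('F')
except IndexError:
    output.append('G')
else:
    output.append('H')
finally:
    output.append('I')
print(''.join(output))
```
FHI

else runs before finally when no exception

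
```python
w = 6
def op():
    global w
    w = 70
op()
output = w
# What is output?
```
70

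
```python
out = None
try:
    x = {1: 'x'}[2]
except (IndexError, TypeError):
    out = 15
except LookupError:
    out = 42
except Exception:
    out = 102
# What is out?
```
42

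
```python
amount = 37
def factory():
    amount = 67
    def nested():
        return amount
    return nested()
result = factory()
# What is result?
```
67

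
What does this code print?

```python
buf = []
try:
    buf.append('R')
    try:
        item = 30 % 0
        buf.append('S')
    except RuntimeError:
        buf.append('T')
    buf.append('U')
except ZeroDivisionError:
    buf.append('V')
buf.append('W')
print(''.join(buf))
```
RVW

Inner handler doesn't match, propagates to outer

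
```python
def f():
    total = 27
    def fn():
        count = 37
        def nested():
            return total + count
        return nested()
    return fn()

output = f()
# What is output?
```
64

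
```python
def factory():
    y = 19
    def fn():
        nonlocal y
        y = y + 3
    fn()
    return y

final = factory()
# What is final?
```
22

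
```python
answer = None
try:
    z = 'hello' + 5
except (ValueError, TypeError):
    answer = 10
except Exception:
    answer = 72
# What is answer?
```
10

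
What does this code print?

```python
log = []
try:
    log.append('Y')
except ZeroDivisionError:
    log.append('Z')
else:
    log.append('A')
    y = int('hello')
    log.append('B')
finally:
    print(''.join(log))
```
YA

Try succeeds, else appends 'A', ValueError in else is uncaught, finally prints before exception propagates ('B' never appended)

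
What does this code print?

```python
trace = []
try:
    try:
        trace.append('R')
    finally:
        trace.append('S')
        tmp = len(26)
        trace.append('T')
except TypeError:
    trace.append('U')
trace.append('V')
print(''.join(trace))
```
RSUV

Exception in inner finally caught by outer except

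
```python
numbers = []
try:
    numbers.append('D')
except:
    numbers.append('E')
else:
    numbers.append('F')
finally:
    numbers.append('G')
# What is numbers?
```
['D', 'F', 'G']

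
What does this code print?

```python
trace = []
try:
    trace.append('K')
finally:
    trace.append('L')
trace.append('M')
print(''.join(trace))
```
KLM

try/finally without except, no exception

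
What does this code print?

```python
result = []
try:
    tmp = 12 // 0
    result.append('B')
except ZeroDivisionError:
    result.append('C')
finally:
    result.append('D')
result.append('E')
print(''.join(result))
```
CDE

finally always runs, even after exception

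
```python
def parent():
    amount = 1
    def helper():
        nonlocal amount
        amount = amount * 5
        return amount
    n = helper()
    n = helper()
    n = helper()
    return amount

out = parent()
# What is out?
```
125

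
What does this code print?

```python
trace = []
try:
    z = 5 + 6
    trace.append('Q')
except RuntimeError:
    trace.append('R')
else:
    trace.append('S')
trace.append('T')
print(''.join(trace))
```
QST

else block runs when no exception occurs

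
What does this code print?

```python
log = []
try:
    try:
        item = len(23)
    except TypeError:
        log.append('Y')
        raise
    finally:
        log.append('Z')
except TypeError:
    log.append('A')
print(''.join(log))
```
YZA

finally runs before re-raised exception propagates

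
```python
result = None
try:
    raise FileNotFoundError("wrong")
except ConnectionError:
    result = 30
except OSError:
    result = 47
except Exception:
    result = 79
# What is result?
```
47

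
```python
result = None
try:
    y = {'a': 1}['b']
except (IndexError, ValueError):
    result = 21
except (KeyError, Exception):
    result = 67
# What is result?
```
67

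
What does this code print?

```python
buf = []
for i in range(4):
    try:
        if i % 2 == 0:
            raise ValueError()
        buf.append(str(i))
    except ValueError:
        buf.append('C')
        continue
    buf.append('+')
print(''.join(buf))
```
C1+C3+

continue in except skips rest of loop body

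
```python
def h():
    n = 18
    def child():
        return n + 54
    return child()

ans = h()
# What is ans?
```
72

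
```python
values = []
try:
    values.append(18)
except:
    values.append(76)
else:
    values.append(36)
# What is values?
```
[18, 36]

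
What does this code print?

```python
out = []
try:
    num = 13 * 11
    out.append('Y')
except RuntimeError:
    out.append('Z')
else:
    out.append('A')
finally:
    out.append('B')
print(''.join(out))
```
YAB

else runs before finally when no exception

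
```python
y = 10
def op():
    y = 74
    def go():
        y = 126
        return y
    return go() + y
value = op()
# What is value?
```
200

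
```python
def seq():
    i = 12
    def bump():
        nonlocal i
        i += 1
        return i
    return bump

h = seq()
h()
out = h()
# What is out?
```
14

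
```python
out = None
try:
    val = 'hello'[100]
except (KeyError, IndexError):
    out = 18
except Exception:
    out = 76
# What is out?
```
18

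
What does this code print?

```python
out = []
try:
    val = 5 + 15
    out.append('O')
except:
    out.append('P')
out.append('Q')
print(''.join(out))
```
OQ

No exception, try block completes normally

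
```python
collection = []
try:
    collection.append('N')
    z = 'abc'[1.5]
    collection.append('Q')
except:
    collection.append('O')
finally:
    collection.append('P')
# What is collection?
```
['N', 'O', 'P']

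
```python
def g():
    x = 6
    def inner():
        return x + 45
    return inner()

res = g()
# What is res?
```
51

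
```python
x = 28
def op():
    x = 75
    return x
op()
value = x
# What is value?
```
28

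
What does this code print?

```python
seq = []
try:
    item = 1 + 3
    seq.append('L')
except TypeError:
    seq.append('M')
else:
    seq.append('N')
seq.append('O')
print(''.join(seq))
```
LNO

else block runs when no exception occurs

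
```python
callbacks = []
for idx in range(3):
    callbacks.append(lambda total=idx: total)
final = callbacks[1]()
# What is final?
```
1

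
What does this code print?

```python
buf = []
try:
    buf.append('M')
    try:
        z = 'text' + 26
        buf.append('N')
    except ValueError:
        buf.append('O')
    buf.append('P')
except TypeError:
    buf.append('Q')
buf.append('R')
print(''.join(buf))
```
MQR

Inner handler doesn't match, propagates to outer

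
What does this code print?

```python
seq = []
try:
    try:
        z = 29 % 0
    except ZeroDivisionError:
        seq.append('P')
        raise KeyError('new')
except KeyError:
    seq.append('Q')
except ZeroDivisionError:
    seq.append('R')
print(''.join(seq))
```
PQ

New KeyError raised, caught by outer KeyError handler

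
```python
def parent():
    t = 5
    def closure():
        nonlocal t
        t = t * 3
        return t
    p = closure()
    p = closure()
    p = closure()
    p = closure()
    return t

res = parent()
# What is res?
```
405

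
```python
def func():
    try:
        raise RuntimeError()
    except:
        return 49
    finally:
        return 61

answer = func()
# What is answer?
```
61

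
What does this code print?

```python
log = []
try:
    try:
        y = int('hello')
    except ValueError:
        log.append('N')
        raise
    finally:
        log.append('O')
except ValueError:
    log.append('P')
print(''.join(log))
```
NOP

finally runs before re-raised exception propagates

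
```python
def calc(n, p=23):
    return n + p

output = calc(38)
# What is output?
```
61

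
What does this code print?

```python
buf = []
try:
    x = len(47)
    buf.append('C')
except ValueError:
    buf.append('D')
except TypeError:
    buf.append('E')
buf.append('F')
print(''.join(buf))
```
EF

TypeError is caught by its specific handler, not ValueError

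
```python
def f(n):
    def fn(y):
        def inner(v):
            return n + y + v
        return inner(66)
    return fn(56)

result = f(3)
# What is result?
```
125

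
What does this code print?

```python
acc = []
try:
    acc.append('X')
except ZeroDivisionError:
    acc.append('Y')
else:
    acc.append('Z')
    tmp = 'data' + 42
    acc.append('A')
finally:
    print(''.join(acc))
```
XZ

Try succeeds, else appends 'Z', TypeError in else is uncaught, finally prints before exception propagates ('A' never appended)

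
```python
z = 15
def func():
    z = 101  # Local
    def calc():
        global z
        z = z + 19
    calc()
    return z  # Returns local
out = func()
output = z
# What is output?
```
34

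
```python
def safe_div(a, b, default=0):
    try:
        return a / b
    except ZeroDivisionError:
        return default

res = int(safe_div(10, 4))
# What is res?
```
2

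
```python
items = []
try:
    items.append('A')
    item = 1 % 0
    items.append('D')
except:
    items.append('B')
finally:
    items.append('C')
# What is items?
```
['A', 'B', 'C']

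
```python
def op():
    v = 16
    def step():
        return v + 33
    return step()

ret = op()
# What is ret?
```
49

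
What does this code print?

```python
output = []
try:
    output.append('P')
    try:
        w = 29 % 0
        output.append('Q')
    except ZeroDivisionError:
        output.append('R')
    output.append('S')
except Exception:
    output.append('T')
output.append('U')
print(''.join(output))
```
PRSU

Inner exception caught by inner handler, outer continues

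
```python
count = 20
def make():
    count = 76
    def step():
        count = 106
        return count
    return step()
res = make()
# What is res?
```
106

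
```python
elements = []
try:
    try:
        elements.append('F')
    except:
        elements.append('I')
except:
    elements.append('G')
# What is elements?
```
['F']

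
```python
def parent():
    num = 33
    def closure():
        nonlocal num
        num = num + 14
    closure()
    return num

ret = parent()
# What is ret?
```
47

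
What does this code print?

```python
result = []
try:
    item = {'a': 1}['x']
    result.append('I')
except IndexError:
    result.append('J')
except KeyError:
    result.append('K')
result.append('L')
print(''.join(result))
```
KL

KeyError is caught by its specific handler, not IndexError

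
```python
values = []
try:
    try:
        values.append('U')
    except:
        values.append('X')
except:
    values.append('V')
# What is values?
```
['U']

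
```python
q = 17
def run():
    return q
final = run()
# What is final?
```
17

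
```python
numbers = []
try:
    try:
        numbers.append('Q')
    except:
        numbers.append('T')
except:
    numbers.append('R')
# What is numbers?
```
['Q']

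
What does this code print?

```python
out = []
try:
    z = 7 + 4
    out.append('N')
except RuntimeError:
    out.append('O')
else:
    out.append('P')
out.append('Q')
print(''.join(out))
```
NPQ

else block runs when no exception occurs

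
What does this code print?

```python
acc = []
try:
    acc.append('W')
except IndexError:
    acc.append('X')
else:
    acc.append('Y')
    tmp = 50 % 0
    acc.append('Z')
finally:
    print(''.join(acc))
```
WY

Try succeeds, else appends 'Y', ZeroDivisionError in else is uncaught, finally prints before exception propagates ('Z' never appended)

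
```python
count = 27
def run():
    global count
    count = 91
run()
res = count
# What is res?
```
91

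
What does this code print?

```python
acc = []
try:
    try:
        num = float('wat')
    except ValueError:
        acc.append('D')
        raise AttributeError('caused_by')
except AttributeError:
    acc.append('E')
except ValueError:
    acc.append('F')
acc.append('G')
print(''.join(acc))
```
DEG

AttributeError raised and caught, original ValueError not re-raised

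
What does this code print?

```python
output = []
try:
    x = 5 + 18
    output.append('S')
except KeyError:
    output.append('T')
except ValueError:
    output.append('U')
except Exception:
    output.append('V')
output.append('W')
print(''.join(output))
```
SW

No exception, try block completes normally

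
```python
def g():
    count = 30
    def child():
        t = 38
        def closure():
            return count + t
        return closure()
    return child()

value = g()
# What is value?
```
68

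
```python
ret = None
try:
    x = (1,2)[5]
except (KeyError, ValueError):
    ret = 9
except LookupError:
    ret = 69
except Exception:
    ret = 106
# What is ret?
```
69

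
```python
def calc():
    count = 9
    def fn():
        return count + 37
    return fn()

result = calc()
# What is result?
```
46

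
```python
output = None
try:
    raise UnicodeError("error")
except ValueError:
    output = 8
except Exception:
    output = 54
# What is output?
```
8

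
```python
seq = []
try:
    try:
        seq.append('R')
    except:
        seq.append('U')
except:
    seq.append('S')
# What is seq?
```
['R']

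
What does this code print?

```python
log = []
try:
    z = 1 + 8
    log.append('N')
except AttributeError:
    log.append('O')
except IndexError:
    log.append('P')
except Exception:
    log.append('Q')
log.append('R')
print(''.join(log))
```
NR

No exception, try block completes normally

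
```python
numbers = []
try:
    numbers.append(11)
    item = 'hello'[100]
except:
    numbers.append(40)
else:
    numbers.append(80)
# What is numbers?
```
[11, 40]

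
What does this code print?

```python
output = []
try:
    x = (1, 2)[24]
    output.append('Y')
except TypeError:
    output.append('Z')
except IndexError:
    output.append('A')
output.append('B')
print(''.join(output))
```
AB

IndexError is caught by its specific handler, not TypeError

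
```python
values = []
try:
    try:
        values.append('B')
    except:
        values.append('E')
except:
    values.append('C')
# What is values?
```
['B']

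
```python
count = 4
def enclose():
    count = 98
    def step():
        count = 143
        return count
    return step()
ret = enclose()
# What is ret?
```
143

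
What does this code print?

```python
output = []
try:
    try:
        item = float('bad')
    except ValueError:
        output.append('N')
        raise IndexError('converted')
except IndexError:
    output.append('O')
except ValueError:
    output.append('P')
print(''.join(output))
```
NO

New IndexError raised, caught by outer IndexError handler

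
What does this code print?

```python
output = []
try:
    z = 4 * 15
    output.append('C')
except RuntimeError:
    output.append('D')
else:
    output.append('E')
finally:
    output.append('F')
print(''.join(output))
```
CEF

else runs before finally when no exception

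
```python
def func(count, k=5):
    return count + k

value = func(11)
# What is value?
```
16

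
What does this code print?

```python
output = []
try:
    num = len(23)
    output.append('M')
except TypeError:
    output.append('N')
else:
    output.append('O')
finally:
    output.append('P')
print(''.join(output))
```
NP

Exception: except runs, else skipped, finally runs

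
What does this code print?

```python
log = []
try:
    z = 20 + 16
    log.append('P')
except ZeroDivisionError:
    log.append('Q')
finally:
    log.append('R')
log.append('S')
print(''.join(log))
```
PRS

finally runs after normal execution too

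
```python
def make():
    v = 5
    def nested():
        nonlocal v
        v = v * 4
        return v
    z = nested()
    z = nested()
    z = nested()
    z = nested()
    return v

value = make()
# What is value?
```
1280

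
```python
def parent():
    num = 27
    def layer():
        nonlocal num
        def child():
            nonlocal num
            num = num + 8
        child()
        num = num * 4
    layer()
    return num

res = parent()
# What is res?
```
140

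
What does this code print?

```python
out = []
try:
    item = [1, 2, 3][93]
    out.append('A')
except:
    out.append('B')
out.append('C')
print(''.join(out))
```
BC

Exception raised in try, caught by bare except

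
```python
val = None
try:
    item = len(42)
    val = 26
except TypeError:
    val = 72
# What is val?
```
72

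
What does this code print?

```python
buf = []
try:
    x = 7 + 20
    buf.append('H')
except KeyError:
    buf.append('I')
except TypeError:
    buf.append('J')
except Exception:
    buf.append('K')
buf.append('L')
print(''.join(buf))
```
HL

No exception, try block completes normally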